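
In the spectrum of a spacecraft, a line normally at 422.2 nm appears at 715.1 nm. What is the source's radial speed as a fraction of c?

λ'/λ₀ = 1.6937 > 1 (redshift), so the source is receding.
λ'/λ₀ = √((1 + β)/(1 − β)) for a receding source ⇒ β = (r² − 1)/(r² + 1) with r = λ'/λ₀.
β = (2.8688 − 1)/(2.8688 + 1) ≈ 0.483.

0.483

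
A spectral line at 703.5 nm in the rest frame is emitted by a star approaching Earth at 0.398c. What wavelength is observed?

461.6 nm

Relativistic Doppler for wavelength: λ' = λ₀ · √((1 − β)/(1 + β)).
λ' = 703.5 × √(0.6020/1.3980) = 703.5 × 0.65621 ≈ 461.6 nm.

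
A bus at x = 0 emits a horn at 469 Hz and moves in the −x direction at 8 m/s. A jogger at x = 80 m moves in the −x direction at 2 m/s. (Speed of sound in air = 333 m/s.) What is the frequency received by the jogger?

461 Hz

The observer lies on the +x side, so the source is heading away from the observer and the observer is heading toward the source.
Both move, so f' = f · (v + v_o)/(v + v_s).
f' = 469 × (333 + 2)/(333 + 8) = 469 × 335/341 ≈ 461 Hz.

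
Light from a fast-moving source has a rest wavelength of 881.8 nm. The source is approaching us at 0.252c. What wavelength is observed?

Relativistic Doppler for wavelength: λ' = λ₀ · √((1 − β)/(1 + β)).
λ' = 881.8 × √(0.7480/1.2520) = 881.8 × 0.77295 ≈ 681.6 nm.

681.6 nm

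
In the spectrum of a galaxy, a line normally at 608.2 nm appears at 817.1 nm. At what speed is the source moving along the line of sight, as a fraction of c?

λ'/λ₀ = 1.3435 > 1 (redshift), so the source is receding.
λ'/λ₀ = √((1 + β)/(1 − β)) for a receding source ⇒ β = (r² − 1)/(r² + 1) with r = λ'/λ₀.
β = (1.8049 − 1)/(1.8049 + 1) ≈ 0.287.

0.287c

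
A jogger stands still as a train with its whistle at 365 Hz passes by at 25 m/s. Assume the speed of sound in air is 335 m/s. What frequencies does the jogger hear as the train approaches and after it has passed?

Approaching: f₁ = f · v/(v − v_s) = 365 × 335/310 ≈ 394 Hz.
Receding: f₂ = f · v/(v + v_s) = 365 × 335/360 ≈ 340 Hz.

394 Hz approaching; 340 Hz receding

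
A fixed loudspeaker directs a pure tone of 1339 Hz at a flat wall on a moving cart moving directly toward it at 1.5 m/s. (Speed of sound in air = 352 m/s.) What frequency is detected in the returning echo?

1350 Hz

At the flat wall on a moving cart (a moving observer), f₁ = f₀ · (v + u)/v = 1339 × 353.5/352 ≈ 1345 Hz.
On reflection it acts as a source moving toward the stationary detector: f₂ = f₁ · v/(v − u) = 1345 × 352/350.5 ≈ 1350 Hz.
Equivalently f₂ = f₀ · (v + u)/(v − u).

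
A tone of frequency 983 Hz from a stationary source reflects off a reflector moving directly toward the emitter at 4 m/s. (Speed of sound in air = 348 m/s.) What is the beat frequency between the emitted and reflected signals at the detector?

The reflector first receives the wave as a moving observer: f₁ = f₀ · (v + u)/v = 983 × (348 + 4)/348 ≈ 994.3 Hz.
The reflection then acts as a moving source: f₂ = f₁ · v/(v − u) ≈ 1005.9 Hz.
Beat frequency: |f₂ − f₀| = 2u·f₀/(v − u) = 2 × 4 × 983/344 ≈ 22.9 Hz.

22.9 Hz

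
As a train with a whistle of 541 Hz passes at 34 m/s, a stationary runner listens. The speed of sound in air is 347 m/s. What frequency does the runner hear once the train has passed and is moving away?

493 Hz

Receding: f₂ = f · v/(v + v_s) = 541 × 347/381 ≈ 493 Hz.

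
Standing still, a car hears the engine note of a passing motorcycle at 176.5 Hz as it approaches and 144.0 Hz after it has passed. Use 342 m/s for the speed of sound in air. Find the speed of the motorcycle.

f₁/f₂ = (v + v_s)/(v − v_s), so v_s = v · (f₁ − f₂)/(f₁ + f₂).
v_s = 342 × (176.5 − 144.0)/(176.5 + 144.0) = 342 × 32.5/320.5 ≈ 35 m/s.

35 m/s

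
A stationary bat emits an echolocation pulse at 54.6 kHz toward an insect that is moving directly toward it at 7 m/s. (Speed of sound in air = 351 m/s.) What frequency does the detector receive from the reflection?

56.8 kHz

At the insect (a moving observer), f₁ = f₀ · (v + u)/v = 54.6 × 358/351 ≈ 55.7 kHz.
The reflection then acts as a moving source: f₂ = f₁ · v/(v − u) ≈ 56.8 kHz.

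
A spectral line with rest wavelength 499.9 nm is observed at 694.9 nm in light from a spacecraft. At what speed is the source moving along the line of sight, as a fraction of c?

0.318

λ'/λ₀ = 1.3901 > 1 (redshift), so the source is receding.
λ'/λ₀ = √((1 + β)/(1 − β)) for a receding source ⇒ β = (r² − 1)/(r² + 1) with r = λ'/λ₀.
β = (1.9323 − 1)/(1.9323 + 1) ≈ 0.318.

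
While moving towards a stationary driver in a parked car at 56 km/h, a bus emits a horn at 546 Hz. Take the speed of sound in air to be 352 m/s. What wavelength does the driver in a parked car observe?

61.6 cm

56 km/h = 15.56 m/s.
With the source moving toward a stationary observer, f' = f · v/(v − v_s).
f' = 546 × 352/(352 − 15.56) ≈ 571 Hz.
λ' = v/f' = 352/571.244 ≈ 61.6 cm.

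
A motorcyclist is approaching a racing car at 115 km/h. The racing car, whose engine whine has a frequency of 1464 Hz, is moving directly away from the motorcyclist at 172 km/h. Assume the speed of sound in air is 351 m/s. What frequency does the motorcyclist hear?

172 km/h = 47.78 m/s; 115 km/h = 31.94 m/s.
Both move, so f' = f · (v + v_o)/(v + v_s).
f' = 1464 × (351 + 31.94)/(351 + 47.78) = 1464 × 382.94/398.78 ≈ 1406 Hz.

1406 Hz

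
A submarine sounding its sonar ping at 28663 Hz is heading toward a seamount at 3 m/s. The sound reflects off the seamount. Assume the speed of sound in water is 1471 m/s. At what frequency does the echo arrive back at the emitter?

The seamount receives the sound from a moving source: f₁ = f₀ · v/(v − v_e) = 28663 × 1471/1468 ≈ 28722 Hz.
On the return leg the submarine is a moving observer: f₂ = f₁ · (v + v_e)/v = 28722 × 1474/1471 ≈ 28780 Hz.
Equivalently f₂ = f₀ · (v + v_e)/(v − v_e).

28780 Hz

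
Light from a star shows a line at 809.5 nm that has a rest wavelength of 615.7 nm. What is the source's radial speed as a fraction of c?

λ'/λ₀ = 1.3148 > 1 (redshift), so the source is receding.
λ'/λ₀ = √((1 + β)/(1 − β)) for a receding source ⇒ β = (r² − 1)/(r² + 1) with r = λ'/λ₀.
β = (1.7286 − 1)/(1.7286 + 1) ≈ 0.267.

0.267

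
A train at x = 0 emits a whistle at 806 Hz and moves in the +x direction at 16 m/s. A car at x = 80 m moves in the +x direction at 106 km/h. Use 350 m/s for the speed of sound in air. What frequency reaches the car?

774 Hz

106 km/h = 29.44 m/s.
The observer lies on the +x side, so the source is heading toward the observer and the observer is heading away from the source.
With source approaching and observer receding, f' = f · (v − v_o)/(v − v_s).
f' = 806 × (350 − 29.44)/(350 − 16) = 806 × 320.56/334 ≈ 774 Hz.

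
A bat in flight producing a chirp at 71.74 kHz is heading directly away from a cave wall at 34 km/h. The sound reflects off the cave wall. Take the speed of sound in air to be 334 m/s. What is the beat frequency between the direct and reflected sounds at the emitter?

34 km/h = 9.444 m/s.
The cave wall receives the sound from a moving source: f₁ = f₀ · v/(v + v_e) = 71.74 × 334/343.44 ≈ 69.77 kHz.
On the return leg the bat in flight is a moving observer: f₂ = f₁ · (v − v_e)/v = 69.77 × 324.56/334 ≈ 67.79 kHz.
Beat against the emitted tone (with f₀ = 71740 Hz): |f₂ − f₀| = 2v_e·f₀/(v + v_e) = 2 × 9.444 × 71740/343.44 ≈ 3946 Hz.

3946 Hz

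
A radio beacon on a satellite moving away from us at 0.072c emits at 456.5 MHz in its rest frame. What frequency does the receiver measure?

424.7 MHz

Relativistic Doppler for frequency: f' = f₀ · √((1 − β)/(1 + β)).
f' = 456.5 × √(0.9280/1.0720) = 456.5 × 0.93041 ≈ 424.7 MHz.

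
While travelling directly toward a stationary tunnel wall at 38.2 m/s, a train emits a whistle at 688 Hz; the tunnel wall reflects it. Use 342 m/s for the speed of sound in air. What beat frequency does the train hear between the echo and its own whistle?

The tunnel wall receives the sound from a moving source: f₁ = f₀ · v/(v − v_e) = 688 × 342/303.8 ≈ 774.5 Hz.
On the return leg the train is a moving observer: f₂ = f₁ · (v + v_e)/v = 774.5 × 380.2/342 ≈ 861.0 Hz.
Equivalently f₂ = f₀ · (v + v_e)/(v − v_e).
Beat against the emitted tone: |f₂ − f₀| = 2v_e·f₀/(v − v_e) = 2 × 38.2 × 688/303.8 ≈ 173 Hz.

173 Hz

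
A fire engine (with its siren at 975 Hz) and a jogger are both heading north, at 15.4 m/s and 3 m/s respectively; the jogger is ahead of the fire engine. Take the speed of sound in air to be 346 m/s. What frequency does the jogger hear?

1012 Hz

The jogger is ahead, so the fire engine is moving toward it while the jogger is moving away from the fire engine.
Both move, so f' = f · (v − v_o)/(v − v_s).
f' = 975 × (346 − 3)/(346 − 15.4) = 975 × 343/330.6 ≈ 1012 Hz.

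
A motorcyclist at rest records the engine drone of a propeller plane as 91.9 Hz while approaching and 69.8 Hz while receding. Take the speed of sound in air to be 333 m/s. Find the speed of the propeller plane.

46 m/s

f₁/f₂ = (v + v_s)/(v − v_s), so v_s = v · (f₁ − f₂)/(f₁ + f₂).
v_s = 333 × (91.9 − 69.8)/(91.9 + 69.8) = 333 × 22.1/161.7 ≈ 46 m/s.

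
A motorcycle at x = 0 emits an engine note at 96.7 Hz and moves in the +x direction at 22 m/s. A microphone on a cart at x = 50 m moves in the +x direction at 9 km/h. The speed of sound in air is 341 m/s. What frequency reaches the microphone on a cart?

9 km/h = 2.5 m/s.
The observer lies on the +x side, so the source is heading toward the observer and the observer is heading away from the source.
With source approaching and observer receding, f' = f · (v − v_o)/(v − v_s).
f' = 96.7 × (341 − 2.5)/(341 − 22) = 96.7 × 338.5/319 ≈ 103 Hz.

103 Hz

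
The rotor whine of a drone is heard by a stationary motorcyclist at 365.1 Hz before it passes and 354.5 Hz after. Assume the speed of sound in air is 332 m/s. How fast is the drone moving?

f₁/f₂ = (v + v_s)/(v − v_s), so v_s = v · (f₁ − f₂)/(f₁ + f₂).
v_s = 332 × (365.1 − 354.5)/(365.1 + 354.5) = 332 × 10.6/719.6 ≈ 4.9 m/s.

4.9 m/s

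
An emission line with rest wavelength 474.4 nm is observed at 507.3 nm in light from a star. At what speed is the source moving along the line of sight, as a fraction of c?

λ'/λ₀ = 1.0694 > 1 (redshift), so the source is receding.
λ'/λ₀ = √((1 + β)/(1 − β)) for a receding source ⇒ β = (r² − 1)/(r² + 1) with r = λ'/λ₀.
β = (1.1435 − 1)/(1.1435 + 1) ≈ 0.067.

0.067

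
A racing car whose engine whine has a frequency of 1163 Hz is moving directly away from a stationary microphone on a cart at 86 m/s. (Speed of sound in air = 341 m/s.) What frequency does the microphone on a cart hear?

929 Hz

Only the source moves, away from the listener, so f' = f · v/(v + v_s).
f' = 1163 × 341/(341 + 86) = 1163 × 341/427 ≈ 929 Hz.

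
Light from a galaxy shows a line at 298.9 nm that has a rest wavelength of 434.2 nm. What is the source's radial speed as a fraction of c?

λ'/λ₀ = 0.6884 < 1 (blueshift), so the source is approaching.
λ'/λ₀ = √((1 − β)/(1 + β)) for an approaching source ⇒ β = (1 − r²)/(1 + r²) with r = λ'/λ₀.
β = (1 − 0.4739)/(1 + 0.4739) ≈ 0.357.

0.357c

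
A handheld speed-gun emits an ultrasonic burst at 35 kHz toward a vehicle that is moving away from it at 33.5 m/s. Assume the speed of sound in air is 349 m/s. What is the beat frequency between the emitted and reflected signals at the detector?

The vehicle first receives the wave as a moving observer: f₁ = f₀ · (v − u)/v = 35 × (349 − 33.5)/349 ≈ 31.64 kHz.
On reflection it acts as a source moving away from the stationary detector: f₂ = f₁ · v/(v + u) = 31.64 × 349/382.5 ≈ 28.87 kHz.
Beat frequency (with f₀ = 35000 Hz): |f₂ − f₀| = 2u·f₀/(v + u) = 2 × 33.5 × 35000/382.5 ≈ 6131 Hz.

6131 Hz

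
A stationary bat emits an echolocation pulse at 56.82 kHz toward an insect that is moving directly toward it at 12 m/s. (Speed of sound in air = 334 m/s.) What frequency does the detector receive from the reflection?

61.1 kHz

The insect first receives the wave as a moving observer: f₁ = f₀ · (v + u)/v = 56.82 × (334 + 12)/334 ≈ 58.9 kHz.
The reflection then acts as a moving source: f₂ = f₁ · v/(v − u) ≈ 61.1 kHz.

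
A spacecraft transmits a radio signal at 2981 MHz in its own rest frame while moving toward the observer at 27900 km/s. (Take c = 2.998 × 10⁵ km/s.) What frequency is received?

3272.6 MHz

β = v/c = 27900/299800 = 0.0931.
Relativistic Doppler for frequency: f' = f₀ · √((1 + β)/(1 − β)).
f' = 2981 × √(1.0931/0.9069) = 2981 × 1.09783 ≈ 3272.6 MHz.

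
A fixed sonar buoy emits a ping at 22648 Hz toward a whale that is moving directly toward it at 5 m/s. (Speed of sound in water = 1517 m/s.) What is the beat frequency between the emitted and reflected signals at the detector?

150 Hz

The whale first receives the wave as a moving observer: f₁ = f₀ · (v + u)/v = 22648 × (1517 + 5)/1517 ≈ 22722.6 Hz.
On reflection it acts as a source moving toward the stationary detector: f₂ = f₁ · v/(v − u) = 22722.6 × 1517/1512 ≈ 22797.8 Hz.
Beat frequency: |f₂ − f₀| = 2u·f₀/(v − u) = 2 × 5 × 22648/1512 ≈ 150 Hz.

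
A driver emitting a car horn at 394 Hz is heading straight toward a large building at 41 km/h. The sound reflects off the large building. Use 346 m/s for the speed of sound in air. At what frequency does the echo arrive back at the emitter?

41 km/h = 11.39 m/s.
The large building receives the sound from a moving source: f₁ = f₀ · v/(v − v_e) = 394 × 346/334.61 ≈ 407 Hz.
On the return leg the driver is a moving observer: f₂ = f₁ · (v + v_e)/v = 407 × 357.39/346 ≈ 421 Hz.
Equivalently f₂ = f₀ · (v + v_e)/(v − v_e).

421 Hz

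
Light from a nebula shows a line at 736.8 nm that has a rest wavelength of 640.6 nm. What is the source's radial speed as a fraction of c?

λ'/λ₀ = 1.1502 > 1 (redshift), so the source is receding.
λ'/λ₀ = √((1 + β)/(1 − β)) for a receding source ⇒ β = (r² − 1)/(r² + 1) with r = λ'/λ₀.
β = (1.3229 − 1)/(1.3229 + 1) ≈ 0.139.

0.139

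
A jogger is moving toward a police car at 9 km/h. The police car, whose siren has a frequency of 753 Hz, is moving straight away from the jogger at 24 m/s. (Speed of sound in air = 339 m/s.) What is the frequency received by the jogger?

9 km/h = 2.5 m/s.
Both move, so f' = f · (v + v_o)/(v + v_s).
f' = 753 × (339 + 2.5)/(339 + 24) = 753 × 341.5/363 ≈ 708 Hz.

708 Hz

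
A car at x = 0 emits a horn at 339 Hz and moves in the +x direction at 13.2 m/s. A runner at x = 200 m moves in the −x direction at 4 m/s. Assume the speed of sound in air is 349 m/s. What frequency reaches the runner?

The observer lies on the +x side, so the source is heading toward the observer and the observer is heading toward the source.
With source approaching and observer approaching, f' = f · (v + v_o)/(v − v_s).
f' = 339 × (349 + 4)/(349 − 13.2) = 339 × 353/335.8 ≈ 356 Hz.

356 Hz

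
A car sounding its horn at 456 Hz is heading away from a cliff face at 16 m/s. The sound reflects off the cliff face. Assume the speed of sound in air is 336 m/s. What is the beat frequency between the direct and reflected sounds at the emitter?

41.5 Hz

The cliff face receives the sound from a moving source: f₁ = f₀ · v/(v + v_e) = 456 × 336/352 ≈ 435.3 Hz.
On the return leg the car is a moving observer: f₂ = f₁ · (v − v_e)/v = 435.3 × 320/336 ≈ 414.5 Hz.
Equivalently f₂ = f₀ · (v − v_e)/(v + v_e).
Beat against the emitted tone: |f₂ − f₀| = 2v_e·f₀/(v + v_e) = 2 × 16 × 456/352 ≈ 41.5 Hz.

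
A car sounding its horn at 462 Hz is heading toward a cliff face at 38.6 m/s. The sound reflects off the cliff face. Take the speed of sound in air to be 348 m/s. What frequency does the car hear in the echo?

The cliff face receives the sound from a moving source: f₁ = f₀ · v/(v − v_e) = 462 × 348/309.4 ≈ 520 Hz.
On the return leg the car is a moving observer: f₂ = f₁ · (v + v_e)/v = 520 × 386.6/348 ≈ 577 Hz.
Equivalently f₂ = f₀ · (v + v_e)/(v − v_e).

577 Hz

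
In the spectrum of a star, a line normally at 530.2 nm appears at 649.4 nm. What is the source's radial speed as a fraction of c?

0.200c

λ'/λ₀ = 1.2248 > 1 (redshift), so the source is receding.
λ'/λ₀ = √((1 + β)/(1 − β)) for a receding source ⇒ β = (r² − 1)/(r² + 1) with r = λ'/λ₀.
β = (1.5002 − 1)/(1.5002 + 1) ≈ 0.200.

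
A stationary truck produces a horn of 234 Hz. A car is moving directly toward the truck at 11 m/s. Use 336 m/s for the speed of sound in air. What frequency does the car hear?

Only the observer moves, toward the source, so f' = f · (v + v_o)/v.
f' = 234 × (336 + 11)/336 = 234 × 347/336 ≈ 242 Hz.

242 Hz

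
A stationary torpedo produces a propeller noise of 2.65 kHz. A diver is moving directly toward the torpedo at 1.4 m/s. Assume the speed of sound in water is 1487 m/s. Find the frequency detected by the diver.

2.65 kHz

Moving observer, stationary source: f' = f · (v + v_o)/v.
f' = 2.65 × (1487 + 1.4)/1487 = 2.65 × 1488.4/1487 ≈ 2.65 kHz.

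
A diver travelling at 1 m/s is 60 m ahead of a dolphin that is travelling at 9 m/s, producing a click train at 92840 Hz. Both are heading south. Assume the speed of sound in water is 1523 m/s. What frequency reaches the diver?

The diver is ahead, so the dolphin is moving toward it while the diver is moving away from the dolphin.
General Doppler shift: f' = f · (v − v_o)/(v − v_s).
f' = 92840 × (1523 − 1)/(1523 − 9) = 92840 × 1522/1514 ≈ 93331 Hz.

93331 Hz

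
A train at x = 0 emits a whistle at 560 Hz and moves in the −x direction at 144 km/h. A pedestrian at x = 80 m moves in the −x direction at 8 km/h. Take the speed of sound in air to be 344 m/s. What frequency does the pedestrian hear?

505 Hz

144 km/h = 40 m/s; 8 km/h = 2.222 m/s.
The observer lies on the +x side, so the source is heading away from the observer and the observer is heading toward the source.
General Doppler shift: f' = f · (v + v_o)/(v + v_s).
f' = 560 × (344 + 2.222)/(344 + 40) = 560 × 346.22/384 ≈ 505 Hz.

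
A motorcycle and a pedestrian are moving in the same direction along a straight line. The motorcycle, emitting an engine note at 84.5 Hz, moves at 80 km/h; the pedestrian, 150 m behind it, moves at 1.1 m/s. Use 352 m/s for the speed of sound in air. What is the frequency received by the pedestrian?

80 Hz

80 km/h = 22.22 m/s.
The pedestrian is behind, so the motorcycle is moving away from it while the pedestrian is moving toward the motorcycle.
With source receding and observer approaching, f' = f · (v + v_o)/(v + v_s).
f' = 84.5 × (352 + 1.1)/(352 + 22.22) = 84.5 × 353.1/374.22 ≈ 80 Hz.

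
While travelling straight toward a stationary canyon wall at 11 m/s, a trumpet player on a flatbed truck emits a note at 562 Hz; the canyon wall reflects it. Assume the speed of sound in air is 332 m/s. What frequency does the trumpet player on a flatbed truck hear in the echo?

The canyon wall receives the sound from a moving source: f₁ = f₀ · v/(v − v_e) = 562 × 332/321 ≈ 581 Hz.
On the return leg the trumpet player on a flatbed truck is a moving observer: f₂ = f₁ · (v + v_e)/v = 581 × 343/332 ≈ 601 Hz.

601 Hz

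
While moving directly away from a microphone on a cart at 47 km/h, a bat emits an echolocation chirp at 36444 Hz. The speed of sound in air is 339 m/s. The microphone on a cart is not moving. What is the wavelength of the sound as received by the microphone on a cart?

47 km/h = 13.06 m/s.
With the source moving away from a stationary observer, f' = f · v/(v + v_s).
f' = 36444 × 339/(339 + 13.06) ≈ 35093 Hz.
λ' = v/f' = 339/35092.5 ≈ 9.66 mm.

9.66 mm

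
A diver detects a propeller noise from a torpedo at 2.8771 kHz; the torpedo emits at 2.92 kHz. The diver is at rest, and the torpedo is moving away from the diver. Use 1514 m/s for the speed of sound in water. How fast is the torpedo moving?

f' = f · v/(v + v_s) ⇒ v_s = v · |1 − f/f'|.
v_s = 1514 × |1 − 2.92/2.8771| = 1514 × 0.01491 ≈ 22.6 m/s.

22.6 m/s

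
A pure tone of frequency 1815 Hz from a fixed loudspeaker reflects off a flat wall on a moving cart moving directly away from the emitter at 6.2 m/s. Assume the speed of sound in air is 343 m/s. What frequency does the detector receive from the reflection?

1751 Hz

At the flat wall on a moving cart (a moving observer), f₁ = f₀ · (v − u)/v = 1815 × 336.8/343 ≈ 1782 Hz.
The reflection then acts as a moving source: f₂ = f₁ · v/(v + u) ≈ 1751 Hz.
Equivalently f₂ = f₀ · (v − u)/(v + u).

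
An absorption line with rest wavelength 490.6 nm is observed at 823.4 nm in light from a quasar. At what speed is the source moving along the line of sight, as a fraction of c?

0.476c

λ'/λ₀ = 1.6784 > 1 (redshift), so the source is receding.
λ'/λ₀ = √((1 + β)/(1 − β)) for a receding source ⇒ β = (r² − 1)/(r² + 1) with r = λ'/λ₀.
β = (2.8169 − 1)/(2.8169 + 1) ≈ 0.476.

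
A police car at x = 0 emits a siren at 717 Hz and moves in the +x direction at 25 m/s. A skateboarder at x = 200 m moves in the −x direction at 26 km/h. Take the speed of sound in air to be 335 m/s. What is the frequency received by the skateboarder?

792 Hz

26 km/h = 7.222 m/s.
The observer lies on the +x side, so the source is heading toward the observer and the observer is heading toward the source.
Both move, so f' = f · (v + v_o)/(v − v_s).
f' = 717 × (335 + 7.222)/(335 − 25) = 717 × 342.22/310 ≈ 792 Hz.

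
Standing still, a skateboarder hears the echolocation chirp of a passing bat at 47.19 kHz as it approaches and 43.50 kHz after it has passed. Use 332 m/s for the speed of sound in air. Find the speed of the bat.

f₁/f₂ = (v + v_s)/(v − v_s), so v_s = v · (f₁ − f₂)/(f₁ + f₂).
v_s = 332 × (47.19 − 43.50)/(47.19 + 43.50) = 332 × 3.69/90.69 ≈ 13.5 m/s.

13.5 m/s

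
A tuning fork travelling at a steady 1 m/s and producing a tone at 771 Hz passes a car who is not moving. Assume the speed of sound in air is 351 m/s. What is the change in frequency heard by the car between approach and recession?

4.39 Hz

Approaching: f₁ = f · v/(v − v_s) = 771 × 351/350 ≈ 773.20 Hz.
Receding: f₂ = f · v/(v + v_s) = 771 × 351/352 ≈ 768.81 Hz.
Drop: f₁ − f₂ = 2f·v·v_s/(v² − v_s²) = 2 × 771 × 351 × 1/(351² − 1²) ≈ 4.39 Hz.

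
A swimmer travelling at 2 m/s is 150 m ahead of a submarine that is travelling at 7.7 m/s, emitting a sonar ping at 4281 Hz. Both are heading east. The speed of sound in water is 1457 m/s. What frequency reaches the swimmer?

4298 Hz

The swimmer is ahead, so the submarine is moving toward it while the swimmer is moving away from the submarine.
With source approaching and observer receding, f' = f · (v − v_o)/(v − v_s).
f' = 4281 × (1457 − 2)/(1457 − 7.7) = 4281 × 1455/1449.3 ≈ 4298 Hz.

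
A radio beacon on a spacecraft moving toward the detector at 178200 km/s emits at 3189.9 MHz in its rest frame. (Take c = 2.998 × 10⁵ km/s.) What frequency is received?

β = v/c = 178200/299800 = 0.5944.
Relativistic Doppler for frequency: f' = f₀ · √((1 + β)/(1 − β)).
f' = 3189.9 × √(1.5944/0.4056) = 3189.9 × 1.98266 ≈ 6324.5 MHz.

6324.5 MHz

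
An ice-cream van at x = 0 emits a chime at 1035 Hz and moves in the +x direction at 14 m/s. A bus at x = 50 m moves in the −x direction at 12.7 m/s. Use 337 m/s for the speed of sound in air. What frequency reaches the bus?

The observer lies on the +x side, so the source is heading toward the observer and the observer is heading toward the source.
With source approaching and observer approaching, f' = f · (v + v_o)/(v − v_s).
f' = 1035 × (337 + 12.7)/(337 − 14) = 1035 × 349.7/323 ≈ 1121 Hz.

1121 Hz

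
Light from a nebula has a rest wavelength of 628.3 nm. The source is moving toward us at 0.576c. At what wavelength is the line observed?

325.9 nm

Relativistic Doppler for wavelength: λ' = λ₀ · √((1 − β)/(1 + β)).
λ' = 628.3 × √(0.4240/1.5760) = 628.3 × 0.51869 ≈ 325.9 nm.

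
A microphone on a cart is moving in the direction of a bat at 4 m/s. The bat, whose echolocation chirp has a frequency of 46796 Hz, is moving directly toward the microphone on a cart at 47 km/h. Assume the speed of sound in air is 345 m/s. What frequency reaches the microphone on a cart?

49200 Hz

47 km/h = 13.06 m/s.
Both move, so f' = f · (v + v_o)/(v − v_s).
f' = 46796 × (345 + 4)/(345 − 13.06) = 46796 × 349/331.94 ≈ 49200 Hz.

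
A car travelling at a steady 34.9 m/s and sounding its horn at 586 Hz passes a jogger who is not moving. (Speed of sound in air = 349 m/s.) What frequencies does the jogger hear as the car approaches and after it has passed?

Approaching: f₁ = f · v/(v − v_s) = 586 × 349/314.1 ≈ 651 Hz.
Receding: f₂ = f · v/(v + v_s) = 586 × 349/383.9 ≈ 533 Hz.

651 Hz approaching; 533 Hz receding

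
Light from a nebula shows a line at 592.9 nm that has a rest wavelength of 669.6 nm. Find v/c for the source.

0.121c

λ'/λ₀ = 0.8855 < 1 (blueshift), so the source is approaching.
λ'/λ₀ = √((1 − β)/(1 + β)) for an approaching source ⇒ β = (1 − r²)/(1 + r²) with r = λ'/λ₀.
β = (1 − 0.7840)/(1 + 0.7840) ≈ 0.121.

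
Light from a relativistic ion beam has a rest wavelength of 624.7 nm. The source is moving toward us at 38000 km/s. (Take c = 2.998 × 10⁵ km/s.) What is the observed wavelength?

β = v/c = 38000/299800 = 0.1268.
Relativistic Doppler for wavelength: λ' = λ₀ · √((1 − β)/(1 + β)).
λ' = 624.7 × √(0.8732/1.1268) = 624.7 × 0.88035 ≈ 550.0 nm.

550.0 nm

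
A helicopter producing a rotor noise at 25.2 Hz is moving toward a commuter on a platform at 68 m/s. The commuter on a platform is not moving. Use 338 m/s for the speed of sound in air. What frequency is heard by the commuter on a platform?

With the source moving toward a stationary observer, f' = f · v/(v − v_s).
f' = 25.2 × 338/(338 − 68) = 25.2 × 338/270 ≈ 31.5 Hz.

31.5 Hz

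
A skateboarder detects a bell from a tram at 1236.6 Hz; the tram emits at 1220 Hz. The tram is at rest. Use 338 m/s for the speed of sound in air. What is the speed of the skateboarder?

f' > f, so the skateboarder is approaching.
f' = f · (v + v_o)/v ⇒ v_o = v · |f'/f − 1|.
v_o = 338 × |1236.6/1220 − 1| = 338 × 0.01361 ≈ 4.6 m/s.

4.6 m/s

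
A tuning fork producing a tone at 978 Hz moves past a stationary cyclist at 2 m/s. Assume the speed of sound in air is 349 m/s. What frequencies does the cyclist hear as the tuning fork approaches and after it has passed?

Approaching: f₁ = f · v/(v − v_s) = 978 × 349/347 ≈ 984 Hz.
Receding: f₂ = f · v/(v + v_s) = 978 × 349/351 ≈ 972 Hz.

984 Hz approaching; 972 Hz receding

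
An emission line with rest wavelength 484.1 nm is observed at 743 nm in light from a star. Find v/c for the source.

λ'/λ₀ = 1.5348 > 1 (redshift), so the source is receding.
λ'/λ₀ = √((1 + β)/(1 − β)) for a receding source ⇒ β = (r² − 1)/(r² + 1) with r = λ'/λ₀.
β = (2.3556 − 1)/(2.3556 + 1) ≈ 0.404.

0.404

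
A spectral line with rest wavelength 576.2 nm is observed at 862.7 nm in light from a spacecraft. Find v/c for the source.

0.383c

λ'/λ₀ = 1.4972 > 1 (redshift), so the source is receding.
λ'/λ₀ = √((1 + β)/(1 − β)) for a receding source ⇒ β = (r² − 1)/(r² + 1) with r = λ'/λ₀.
β = (2.2417 − 1)/(2.2417 + 1) ≈ 0.383.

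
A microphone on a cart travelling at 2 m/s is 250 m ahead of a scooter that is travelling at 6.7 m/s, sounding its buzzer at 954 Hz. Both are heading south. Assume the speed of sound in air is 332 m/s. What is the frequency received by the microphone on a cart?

968 Hz

The microphone on a cart is ahead, so the scooter is moving toward it while the microphone on a cart is moving away from the scooter.
With source approaching and observer receding, f' = f · (v − v_o)/(v − v_s).
f' = 954 × (332 − 2)/(332 − 6.7) = 954 × 330/325.3 ≈ 968 Hz.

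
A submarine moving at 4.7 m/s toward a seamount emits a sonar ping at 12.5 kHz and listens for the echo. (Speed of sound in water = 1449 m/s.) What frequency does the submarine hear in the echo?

The seamount receives the sound from a moving source: f₁ = f₀ · v/(v − v_e) = 12.5 × 1449/1444.3 ≈ 12.54 kHz.
On the return leg the submarine is a moving observer: f₂ = f₁ · (v + v_e)/v = 12.54 × 1453.7/1449 ≈ 12.58 kHz.
Equivalently f₂ = f₀ · (v + v_e)/(v − v_e).

12.58 kHz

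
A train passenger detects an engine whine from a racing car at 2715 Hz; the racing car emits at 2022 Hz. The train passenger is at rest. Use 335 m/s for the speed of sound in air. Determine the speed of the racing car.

f' > f, so the racing car is approaching.
f' = f · v/(v − v_s) ⇒ v_s = v · |1 − f/f'|.
v_s = 335 × |1 − 2022/2715| = 335 × 0.2552 ≈ 86 m/s.

86 m/s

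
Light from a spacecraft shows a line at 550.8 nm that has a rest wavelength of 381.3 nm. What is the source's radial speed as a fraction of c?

λ'/λ₀ = 1.4445 > 1 (redshift), so the source is receding.
λ'/λ₀ = √((1 + β)/(1 − β)) for a receding source ⇒ β = (r² − 1)/(r² + 1) with r = λ'/λ₀.
β = (2.0867 − 1)/(2.0867 + 1) ≈ 0.352.

0.352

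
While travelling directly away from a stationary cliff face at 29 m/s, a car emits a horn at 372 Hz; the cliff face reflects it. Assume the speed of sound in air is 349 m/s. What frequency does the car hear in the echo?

315 Hz

The cliff face receives the sound from a moving source: f₁ = f₀ · v/(v + v_e) = 372 × 349/378 ≈ 343 Hz.
On the return leg the car is a moving observer: f₂ = f₁ · (v − v_e)/v = 343 × 320/349 ≈ 315 Hz.
Equivalently f₂ = f₀ · (v − v_e)/(v + v_e).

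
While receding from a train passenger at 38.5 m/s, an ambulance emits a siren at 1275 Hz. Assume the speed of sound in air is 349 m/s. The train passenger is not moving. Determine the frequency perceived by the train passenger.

Only the source moves, away from the listener, so f' = f · v/(v + v_s).
f' = 1275 × 349/(349 + 38.5) = 1275 × 349/387.5 ≈ 1148 Hz.

1148 Hz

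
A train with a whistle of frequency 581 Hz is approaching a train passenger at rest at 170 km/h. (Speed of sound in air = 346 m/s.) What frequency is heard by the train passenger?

170 km/h = 47.22 m/s.
With the source moving toward a stationary observer, f' = f · v/(v − v_s).
f' = 581 × 346/(346 − 47.22) = 581 × 346/298.8 ≈ 673 Hz.

673 Hz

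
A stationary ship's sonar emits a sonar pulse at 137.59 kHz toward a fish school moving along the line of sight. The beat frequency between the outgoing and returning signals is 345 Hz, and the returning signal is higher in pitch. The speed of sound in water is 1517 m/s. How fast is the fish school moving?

Double Doppler shift off a moving reflector: f₂ = f₀ · (v + u)/(v − u) (u > 0 toward emitter).
Returning signal is higher, so f₂ = f₀ + Δf = 137590 + 345 = 137935 Hz.
Rearranging, u = v · (f₂ − f₀)/(f₂ + f₀) = 1517 × 345/275525 ≈ 1.90 m/s.
So the fish school is moving at 1.90 m/s toward the emitter.

1.90 m/s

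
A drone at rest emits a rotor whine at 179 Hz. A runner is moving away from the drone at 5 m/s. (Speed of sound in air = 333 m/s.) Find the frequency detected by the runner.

Only the observer moves, away from the source, so f' = f · (v − v_o)/v.
f' = 179 × (333 − 5)/333 = 179 × 328/333 ≈ 176 Hz.

176 Hz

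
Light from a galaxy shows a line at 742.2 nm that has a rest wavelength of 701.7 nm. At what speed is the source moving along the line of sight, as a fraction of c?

λ'/λ₀ = 1.0577 > 1 (redshift), so the source is receding.
λ'/λ₀ = √((1 + β)/(1 − β)) for a receding source ⇒ β = (r² − 1)/(r² + 1) with r = λ'/λ₀.
β = (1.1188 − 1)/(1.1188 + 1) ≈ 0.056.

0.056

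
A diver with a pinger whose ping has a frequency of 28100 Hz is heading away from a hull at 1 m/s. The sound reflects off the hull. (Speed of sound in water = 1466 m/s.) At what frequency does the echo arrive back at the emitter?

28062 Hz

The hull receives the sound from a moving source: f₁ = f₀ · v/(v + v_e) = 28100 × 1466/1467 ≈ 28081 Hz.
On the return leg the diver with a pinger is a moving observer: f₂ = f₁ · (v − v_e)/v = 28081 × 1465/1466 ≈ 28062 Hz.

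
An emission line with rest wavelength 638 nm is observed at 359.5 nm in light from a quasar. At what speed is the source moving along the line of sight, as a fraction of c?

λ'/λ₀ = 0.5635 < 1 (blueshift), so the source is approaching.
λ'/λ₀ = √((1 − β)/(1 + β)) for an approaching source ⇒ β = (1 − r²)/(1 + r²) with r = λ'/λ₀.
β = (1 − 0.3175)/(1 + 0.3175) ≈ 0.518.

0.518c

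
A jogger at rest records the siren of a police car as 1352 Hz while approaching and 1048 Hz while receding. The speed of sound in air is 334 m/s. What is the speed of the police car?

f₁/f₂ = (v + v_s)/(v − v_s), so v_s = v · (f₁ − f₂)/(f₁ + f₂).
v_s = 334 × (1352 − 1048)/(1352 + 1048) = 334 × 304/2400 ≈ 42 m/s.

42 m/s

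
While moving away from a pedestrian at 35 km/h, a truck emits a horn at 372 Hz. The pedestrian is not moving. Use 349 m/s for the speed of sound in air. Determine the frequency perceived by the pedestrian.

362 Hz

35 km/h = 9.722 m/s.
With the source moving away from a stationary observer, f' = f · v/(v + v_s).
f' = 372 × 349/(349 + 9.722) = 372 × 349/358.7 ≈ 362 Hz.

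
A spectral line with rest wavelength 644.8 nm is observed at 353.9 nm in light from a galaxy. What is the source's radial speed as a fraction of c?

λ'/λ₀ = 0.5489 < 1 (blueshift), so the source is approaching.
λ'/λ₀ = √((1 − β)/(1 + β)) for an approaching source ⇒ β = (1 − r²)/(1 + r²) with r = λ'/λ₀.
β = (1 − 0.3012)/(1 + 0.3012) ≈ 0.537.

0.537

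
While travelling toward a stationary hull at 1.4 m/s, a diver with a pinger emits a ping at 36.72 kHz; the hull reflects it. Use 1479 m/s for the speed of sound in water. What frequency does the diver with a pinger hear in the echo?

36.8 kHz

The hull receives the sound from a moving source: f₁ = f₀ · v/(v − v_e) = 36.72 × 1479/1477.6 ≈ 36.8 kHz.
On the return leg the diver with a pinger is a moving observer: f₂ = f₁ · (v + v_e)/v = 36.8 × 1480.4/1479 ≈ 36.8 kHz.
Equivalently f₂ = f₀ · (v + v_e)/(v − v_e).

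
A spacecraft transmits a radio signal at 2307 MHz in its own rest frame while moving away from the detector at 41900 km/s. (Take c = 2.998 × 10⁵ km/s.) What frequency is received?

2004.2 MHz

β = v/c = 41900/299800 = 0.1398.
Relativistic Doppler for frequency: f' = f₀ · √((1 − β)/(1 + β)).
f' = 2307 × √(0.8602/1.1398) = 2307 × 0.86877 ≈ 2004.2 MHz.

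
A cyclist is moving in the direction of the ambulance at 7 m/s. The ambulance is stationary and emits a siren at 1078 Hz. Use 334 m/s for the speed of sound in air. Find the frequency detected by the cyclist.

Only the observer moves, toward the source, so f' = f · (v + v_o)/v.
f' = 1078 × (334 + 7)/334 = 1078 × 341/334 ≈ 1101 Hz.

1101 Hz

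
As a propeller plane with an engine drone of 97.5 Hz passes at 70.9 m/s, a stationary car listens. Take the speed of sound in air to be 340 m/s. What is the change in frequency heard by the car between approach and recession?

Approaching: f₁ = f · v/(v − v_s) = 97.5 × 340/269.1 ≈ 123.2 Hz.
Receding: f₂ = f · v/(v + v_s) = 97.5 × 340/410.9 ≈ 80.7 Hz.
Drop: f₁ − f₂ = 2f·v·v_s/(v² − v_s²) = 2 × 97.5 × 340 × 70.9/(340² − 70.9²) ≈ 42.5 Hz.

42.5 Hz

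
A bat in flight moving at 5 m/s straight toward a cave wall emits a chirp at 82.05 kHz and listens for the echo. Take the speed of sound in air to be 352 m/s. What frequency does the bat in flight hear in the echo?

84.4 kHz

The cave wall receives the sound from a moving source: f₁ = f₀ · v/(v − v_e) = 82.05 × 352/347 ≈ 83.2 kHz.
On the return leg the bat in flight is a moving observer: f₂ = f₁ · (v + v_e)/v = 83.2 × 357/352 ≈ 84.4 kHz.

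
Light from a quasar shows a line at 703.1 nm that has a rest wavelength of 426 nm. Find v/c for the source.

λ'/λ₀ = 1.6505 > 1 (redshift), so the source is receding.
λ'/λ₀ = √((1 + β)/(1 − β)) for a receding source ⇒ β = (r² − 1)/(r² + 1) with r = λ'/λ₀.
β = (2.7240 − 1)/(2.7240 + 1) ≈ 0.463.

0.463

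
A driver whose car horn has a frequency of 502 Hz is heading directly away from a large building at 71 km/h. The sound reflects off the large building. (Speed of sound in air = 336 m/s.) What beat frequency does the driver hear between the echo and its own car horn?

55.7 Hz

71 km/h = 19.72 m/s.
The large building receives the sound from a moving source: f₁ = f₀ · v/(v + v_e) = 502 × 336/355.72 ≈ 474.2 Hz.
On the return leg the driver is a moving observer: f₂ = f₁ · (v − v_e)/v = 474.2 × 316.28/336 ≈ 446.3 Hz.
Beat against the emitted tone: |f₂ − f₀| = 2v_e·f₀/(v + v_e) = 2 × 19.72 × 502/355.72 ≈ 55.7 Hz.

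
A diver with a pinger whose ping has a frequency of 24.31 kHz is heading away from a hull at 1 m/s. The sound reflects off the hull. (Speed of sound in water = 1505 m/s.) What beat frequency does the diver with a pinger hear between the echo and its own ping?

32.3 Hz

The hull receives the sound from a moving source: f₁ = f₀ · v/(v + v_e) = 24.31 × 1505/1506 ≈ 24.2939 kHz.
On the return leg the diver with a pinger is a moving observer: f₂ = f₁ · (v − v_e)/v = 24.2939 × 1504/1505 ≈ 24.2777 kHz.
Equivalently f₂ = f₀ · (v − v_e)/(v + v_e).
Beat against the emitted tone (with f₀ = 24310 Hz): |f₂ − f₀| = 2v_e·f₀/(v + v_e) = 2 × 1 × 24310/1506 ≈ 32.3 Hz.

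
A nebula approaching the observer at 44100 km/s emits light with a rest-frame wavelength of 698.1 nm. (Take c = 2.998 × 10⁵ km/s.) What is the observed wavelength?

β = v/c = 44100/299800 = 0.1471.
Relativistic Doppler for wavelength: λ' = λ₀ · √((1 − β)/(1 + β)).
λ' = 698.1 × √(0.8529/1.1471) = 698.1 × 0.86228 ≈ 602.0 nm.

602.0 nm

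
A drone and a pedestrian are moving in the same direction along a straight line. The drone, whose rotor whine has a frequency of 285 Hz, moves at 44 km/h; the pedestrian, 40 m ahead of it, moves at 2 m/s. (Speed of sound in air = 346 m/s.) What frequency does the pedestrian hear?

294 Hz

44 km/h = 12.22 m/s.
The pedestrian is ahead, so the drone is moving toward it while the pedestrian is moving away from the drone.
With source approaching and observer receding, f' = f · (v − v_o)/(v − v_s).
f' = 285 × (346 − 2)/(346 − 12.22) = 285 × 344/333.78 ≈ 294 Hz.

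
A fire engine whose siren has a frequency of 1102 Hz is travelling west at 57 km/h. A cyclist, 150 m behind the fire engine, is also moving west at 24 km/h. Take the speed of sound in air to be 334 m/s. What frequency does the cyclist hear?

57 km/h = 15.83 m/s; 24 km/h = 6.667 m/s.
The cyclist is behind, so the fire engine is moving away from it while the cyclist is moving toward the fire engine.
Both move, so f' = f · (v + v_o)/(v + v_s).
f' = 1102 × (334 + 6.667)/(334 + 15.83) = 1102 × 340.67/349.83 ≈ 1073 Hz.

1073 Hz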